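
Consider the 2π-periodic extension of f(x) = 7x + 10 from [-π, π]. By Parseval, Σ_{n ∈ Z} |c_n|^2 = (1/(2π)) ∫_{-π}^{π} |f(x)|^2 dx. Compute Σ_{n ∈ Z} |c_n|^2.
Σ |c_n|^2 = 49π^2/3 + 100

Expand and integrate term by term over [-π, π]:
  ∫ (7x)^2 dx = 49·(2π^3/3); ∫ 2·7·(10)·x dx = 0 (odd integrand); ∫ 10^2 dx = 100·2π.
So (1/(2π)) ∫_{-π}^{π} (7x + 10)^2 dx = 49π^2/3 + 100 = 49π^2/3 + 100.
Parseval ⇒ Σ |c_n|^2 = 49π^2/3 + 100.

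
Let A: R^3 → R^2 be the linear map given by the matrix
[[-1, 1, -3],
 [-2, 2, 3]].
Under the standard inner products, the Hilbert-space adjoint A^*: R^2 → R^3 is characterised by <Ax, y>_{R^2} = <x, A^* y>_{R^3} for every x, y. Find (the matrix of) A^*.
A^* = A^T =
[[-1, -2],
 [1, 2],
 [-3, 3]]

For real matrices with standard dot products, the defining identity <Ax, y> = <x, A^* y> gives (Ax)^T y = x^T (A^*) y, i.e. x^T A^T y = x^T (A^*) y. Since this holds for all x, y, we must have A^* = A^T. Therefore
A^* =
[[-1, -2],
 [1, 2],
 [-3, 3]].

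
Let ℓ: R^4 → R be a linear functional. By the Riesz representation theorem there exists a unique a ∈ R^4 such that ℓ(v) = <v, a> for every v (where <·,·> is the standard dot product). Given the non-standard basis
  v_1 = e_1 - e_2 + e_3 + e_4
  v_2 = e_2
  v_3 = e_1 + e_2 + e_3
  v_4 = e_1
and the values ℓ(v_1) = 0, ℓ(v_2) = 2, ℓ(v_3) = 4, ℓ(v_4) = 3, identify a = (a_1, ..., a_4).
a = (3, 2, -1, 0)

Write a = (a_1, ..., a_4) in the standard basis. For each basis vector v_i, ℓ(v_i) = <v_i, a> is a linear equation in the a_j's. Collect the n equations into a matrix system V a = ℓ, where row i of V is v_i (expressed in the standard basis). Since V is invertible (lower-triangular with 1s on the diagonal, up to permutation), solve by back-substitution:
  V =
[[1, -1, 1, 1],
 [0, 1, 0, 0],
 [1, 1, 1, 0],
 [1, 0, 0, 0]]
  V a = (0, 2, 4, 3)
Solving gives a = (3, 2, -1, 0).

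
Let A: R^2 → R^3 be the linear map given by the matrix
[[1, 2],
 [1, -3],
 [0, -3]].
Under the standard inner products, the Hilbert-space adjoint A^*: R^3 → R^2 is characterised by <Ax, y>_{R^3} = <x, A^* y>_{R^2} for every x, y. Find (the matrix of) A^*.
A^* = A^T =
[[1, 1, 0],
 [2, -3, -3]]

For real matrices with standard dot products, the defining identity <Ax, y> = <x, A^* y> gives (Ax)^T y = x^T (A^*) y, i.e. x^T A^T y = x^T (A^*) y. Since this holds for all x, y, we must have A^* = A^T. Therefore
A^* =
[[1, 1, 0],
 [2, -3, -3]].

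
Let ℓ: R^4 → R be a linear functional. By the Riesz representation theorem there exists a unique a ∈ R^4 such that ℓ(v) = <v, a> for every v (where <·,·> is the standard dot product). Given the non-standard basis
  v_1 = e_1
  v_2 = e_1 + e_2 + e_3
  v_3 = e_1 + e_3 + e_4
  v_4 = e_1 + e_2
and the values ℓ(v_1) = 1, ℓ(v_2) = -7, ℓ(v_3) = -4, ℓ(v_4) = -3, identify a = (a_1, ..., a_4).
a = (1, -4, -4, -1)

Write a = (a_1, ..., a_4) in the standard basis. For each basis vector v_i, ℓ(v_i) = <v_i, a> is a linear equation in the a_j's. Collect the n equations into a matrix system V a = ℓ, where row i of V is v_i (expressed in the standard basis). Since V is invertible (lower-triangular with 1s on the diagonal, up to permutation), solve by back-substitution:
  V =
[[1, 0, 0, 0],
 [1, 1, 1, 0],
 [1, 0, 1, 1],
 [1, 1, 0, 0]]
  V a = (1, -7, -4, -3)
Solving gives a = (1, -4, -4, -1).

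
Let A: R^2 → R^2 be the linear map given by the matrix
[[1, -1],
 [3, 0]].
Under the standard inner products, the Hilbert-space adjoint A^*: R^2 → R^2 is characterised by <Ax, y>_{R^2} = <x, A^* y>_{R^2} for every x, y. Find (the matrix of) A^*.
A^* = A^T =
[[1, 3],
 [-1, 0]]

For real matrices with standard dot products, the defining identity <Ax, y> = <x, A^* y> gives (Ax)^T y = x^T (A^*) y, i.e. x^T A^T y = x^T (A^*) y. Since this holds for all x, y, we must have A^* = A^T. Therefore
A^* =
[[1, 3],
 [-1, 0]].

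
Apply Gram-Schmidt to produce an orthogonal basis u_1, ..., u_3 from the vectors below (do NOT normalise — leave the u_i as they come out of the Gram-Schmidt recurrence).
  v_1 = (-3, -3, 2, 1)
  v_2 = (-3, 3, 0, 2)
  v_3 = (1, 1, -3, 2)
Orthogonal basis:
  u_1 = (-3, -3, 2, 1)
  u_2 = (-63/23, 75/23, -4/23, 44/23)
  u_3 = (77/251, -259/251, -525/251, 504/251)

Apply the Gram-Schmidt recurrence
  u_1 = v_1
  u_i = v_i − Σ_{j<i} ((v_i · u_j) / (u_j · u_j)) · u_j.

Step by step this gives:
  u_1 = (-3, -3, 2, 1)
  u_2 = (-63/23, 75/23, -4/23, 44/23)
  u_3 = (77/251, -259/251, -525/251, 504/251)

Orthogonality check:
  u_2 · u_1 = 0 (should be 0)
  u_3 · u_1 = 0 (should be 0)
  u_3 · u_2 = 0 (should be 0)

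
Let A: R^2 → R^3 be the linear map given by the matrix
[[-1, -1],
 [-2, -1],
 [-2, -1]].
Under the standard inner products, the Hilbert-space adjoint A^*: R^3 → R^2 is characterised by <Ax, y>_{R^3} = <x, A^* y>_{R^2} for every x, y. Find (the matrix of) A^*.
A^* = A^T =
[[-1, -2, -2],
 [-1, -1, -1]]

For real matrices with standard dot products, the defining identity <Ax, y> = <x, A^* y> gives (Ax)^T y = x^T (A^*) y, i.e. x^T A^T y = x^T (A^*) y. Since this holds for all x, y, we must have A^* = A^T. Therefore
A^* =
[[-1, -2, -2],
 [-1, -1, -1]].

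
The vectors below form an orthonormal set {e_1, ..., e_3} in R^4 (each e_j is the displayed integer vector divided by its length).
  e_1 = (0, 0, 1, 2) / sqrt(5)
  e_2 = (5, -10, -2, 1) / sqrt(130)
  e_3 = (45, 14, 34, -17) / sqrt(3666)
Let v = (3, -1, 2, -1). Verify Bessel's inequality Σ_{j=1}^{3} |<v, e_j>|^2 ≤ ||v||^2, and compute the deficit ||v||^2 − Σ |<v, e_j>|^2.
Σ |<v, e_j>|^2 = 2066/141; ||v||^2 = 15; deficit = 49/141

Write each e_j = u_j / sqrt(<u_j, u_j>) where u_j is the displayed integer vector. Then <v, e_j> = <v, u_j> / sqrt(<u_j, u_j>), so |<v, e_j>|^2 = <v, u_j>^2 / <u_j, u_j>.
Coefficients: <v, e_1> = 0/sqrt(5), <v, e_2> = 20/sqrt(130), <v, e_3> = 206/sqrt(3666).
Square and sum: Σ |<v, e_j>|^2 = 2066/141.
Compute ||v||^2 = v·v = 15.
Deficit = 15 − 2066/141 = 49/141 ≥ 0, confirming Bessel's inequality. (The deficit equals ||v − Σ <v,e_j> e_j||^2, the squared distance from v to span{e_j}.)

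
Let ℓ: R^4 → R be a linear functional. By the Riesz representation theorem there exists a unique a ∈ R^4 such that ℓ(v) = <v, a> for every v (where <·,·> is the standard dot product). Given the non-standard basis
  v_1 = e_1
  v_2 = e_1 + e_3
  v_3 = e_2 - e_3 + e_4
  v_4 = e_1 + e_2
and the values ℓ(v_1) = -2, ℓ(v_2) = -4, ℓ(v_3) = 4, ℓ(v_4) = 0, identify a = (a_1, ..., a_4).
a = (-2, 2, -2, 0)

Write a = (a_1, ..., a_4) in the standard basis. For each basis vector v_i, ℓ(v_i) = <v_i, a> is a linear equation in the a_j's. Collect the n equations into a matrix system V a = ℓ, where row i of V is v_i (expressed in the standard basis). Since V is invertible (lower-triangular with 1s on the diagonal, up to permutation), solve by back-substitution:
  V =
[[1, 0, 0, 0],
 [1, 0, 1, 0],
 [0, 1, -1, 1],
 [1, 1, 0, 0]]
  V a = (-2, -4, 4, 0)
Solving gives a = (-2, 2, -2, 0).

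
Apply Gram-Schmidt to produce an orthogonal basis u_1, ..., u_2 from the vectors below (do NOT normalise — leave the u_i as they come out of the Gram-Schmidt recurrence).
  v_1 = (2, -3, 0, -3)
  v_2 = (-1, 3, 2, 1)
Orthogonal basis:
  u_1 = (2, -3, 0, -3)
  u_2 = (3/11, 12/11, 2, -10/11)

Apply the Gram-Schmidt recurrence
  u_1 = v_1
  u_i = v_i − Σ_{j<i} ((v_i · u_j) / (u_j · u_j)) · u_j.

Step by step this gives:
  u_1 = (2, -3, 0, -3)
  u_2 = (3/11, 12/11, 2, -10/11)

Orthogonality check:
  u_2 · u_1 = 0 (should be 0)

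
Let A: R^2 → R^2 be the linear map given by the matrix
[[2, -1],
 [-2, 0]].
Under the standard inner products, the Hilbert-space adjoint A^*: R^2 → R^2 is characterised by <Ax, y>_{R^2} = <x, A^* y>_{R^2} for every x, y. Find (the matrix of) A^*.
A^* = A^T =
[[2, -2],
 [-1, 0]]

For real matrices with standard dot products, the defining identity <Ax, y> = <x, A^* y> gives (Ax)^T y = x^T (A^*) y, i.e. x^T A^T y = x^T (A^*) y. Since this holds for all x, y, we must have A^* = A^T. Therefore
A^* =
[[2, -2],
 [-1, 0]].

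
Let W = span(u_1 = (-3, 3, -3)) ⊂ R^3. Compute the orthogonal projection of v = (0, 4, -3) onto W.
proj_W(v) = (-7/3, 7/3, -7/3)

Set up U = [u_1 | ... | u_1] ∈ R^(3×1). The projector onto W = col(U) is P = U (U^T U)^(-1) U^T.
Compute U^T U =
  [27],
and U^T v = (21).
Solve U^T U · c = U^T v for the coefficients: c = (7/9). The projection is proj_W(v) = U c.
Check: (v - proj_W(v)) · u_1 = 0  (should be 0).
Result: proj_W(v) = (-7/3, 7/3, -7/3).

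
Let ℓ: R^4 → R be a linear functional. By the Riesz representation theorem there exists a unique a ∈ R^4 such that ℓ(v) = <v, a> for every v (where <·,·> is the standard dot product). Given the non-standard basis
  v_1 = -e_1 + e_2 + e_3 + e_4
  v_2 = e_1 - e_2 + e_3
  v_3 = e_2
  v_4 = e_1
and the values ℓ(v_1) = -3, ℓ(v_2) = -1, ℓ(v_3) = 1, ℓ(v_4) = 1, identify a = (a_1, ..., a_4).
a = (1, 1, -1, -2)

Write a = (a_1, ..., a_4) in the standard basis. For each basis vector v_i, ℓ(v_i) = <v_i, a> is a linear equation in the a_j's. Collect the n equations into a matrix system V a = ℓ, where row i of V is v_i (expressed in the standard basis). Since V is invertible (lower-triangular with 1s on the diagonal, up to permutation), solve by back-substitution:
  V =
[[-1, 1, 1, 1],
 [1, -1, 1, 0],
 [0, 1, 0, 0],
 [1, 0, 0, 0]]
  V a = (-3, -1, 1, 1)
Solving gives a = (1, 1, -1, -2).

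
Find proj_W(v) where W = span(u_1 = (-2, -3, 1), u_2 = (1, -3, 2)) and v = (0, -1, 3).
proj_W(v) = (66/115, -45/23, 147/115)

Set up U = [u_1 | ... | u_2] ∈ R^(3×2). The projector onto W = col(U) is P = U (U^T U)^(-1) U^T.
Compute U^T U =
  [14, 9]
  [9, 14],
and U^T v = (6, 9).
Solve U^T U · c = U^T v for the coefficients: c = (3/115, 72/115). The projection is proj_W(v) = U c.
Check: (v - proj_W(v)) · u_1 = 0  (should be 0).
Check: (v - proj_W(v)) · u_2 = 0  (should be 0).
Result: proj_W(v) = (66/115, -45/23, 147/115).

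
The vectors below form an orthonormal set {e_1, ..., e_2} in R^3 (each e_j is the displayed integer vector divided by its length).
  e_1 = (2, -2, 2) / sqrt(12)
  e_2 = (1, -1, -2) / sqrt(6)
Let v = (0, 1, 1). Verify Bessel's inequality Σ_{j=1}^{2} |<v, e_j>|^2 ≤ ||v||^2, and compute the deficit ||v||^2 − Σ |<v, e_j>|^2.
Σ |<v, e_j>|^2 = 3/2; ||v||^2 = 2; deficit = 1/2

Write each e_j = u_j / sqrt(<u_j, u_j>) where u_j is the displayed integer vector. Then <v, e_j> = <v, u_j> / sqrt(<u_j, u_j>), so |<v, e_j>|^2 = <v, u_j>^2 / <u_j, u_j>.
Coefficients: <v, e_1> = 0/sqrt(12), <v, e_2> = -3/sqrt(6).
Square and sum: Σ |<v, e_j>|^2 = 3/2.
Compute ||v||^2 = v·v = 2.
Deficit = 2 − 3/2 = 1/2 ≥ 0, confirming Bessel's inequality. (The deficit equals ||v − Σ <v,e_j> e_j||^2, the squared distance from v to span{e_j}.)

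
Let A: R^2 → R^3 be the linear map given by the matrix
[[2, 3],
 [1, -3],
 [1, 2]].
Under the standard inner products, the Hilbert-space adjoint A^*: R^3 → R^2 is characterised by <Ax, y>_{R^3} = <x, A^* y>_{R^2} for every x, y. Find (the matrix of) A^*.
A^* = A^T =
[[2, 1, 1],
 [3, -3, 2]]

For real matrices with standard dot products, the defining identity <Ax, y> = <x, A^* y> gives (Ax)^T y = x^T (A^*) y, i.e. x^T A^T y = x^T (A^*) y. Since this holds for all x, y, we must have A^* = A^T. Therefore
A^* =
[[2, 1, 1],
 [3, -3, 2]].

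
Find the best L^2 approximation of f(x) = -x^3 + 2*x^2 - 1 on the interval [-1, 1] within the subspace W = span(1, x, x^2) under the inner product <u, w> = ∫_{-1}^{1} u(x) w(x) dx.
g(x) = 2*x^2 - 3*x/5 - 1

The best approximation g ∈ W is the orthogonal projection of f onto W. Writing g = a_0 + a_1 x + a_2 x^2, the coefficients solve the normal equations G · a = b where
  G_{ij} = <φ_i, φ_j> and b_i = <f, φ_i>, with φ_0 = 1, φ_1 = x, φ_2 = x^2.
G =
  [2, 0, 2/3]
  [0, 2/3, 0]
  [2/3, 0, 2/5],
b = (-2/3, -2/5, 2/15).
Solving gives a_0 = -1, a_1 = -3/5, a_2 = 2, so
  g(x) = 2*x^2 - 3*x/5 - 1.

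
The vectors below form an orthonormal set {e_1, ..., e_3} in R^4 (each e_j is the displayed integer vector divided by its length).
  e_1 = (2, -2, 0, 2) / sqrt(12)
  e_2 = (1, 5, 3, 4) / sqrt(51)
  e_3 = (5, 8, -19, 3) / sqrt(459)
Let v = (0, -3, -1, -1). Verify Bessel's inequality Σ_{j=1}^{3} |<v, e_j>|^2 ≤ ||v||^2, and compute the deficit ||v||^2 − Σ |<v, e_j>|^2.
Σ |<v, e_j>|^2 = 296/27; ||v||^2 = 11; deficit = 1/27

Write each e_j = u_j / sqrt(<u_j, u_j>) where u_j is the displayed integer vector. Then <v, e_j> = <v, u_j> / sqrt(<u_j, u_j>), so |<v, e_j>|^2 = <v, u_j>^2 / <u_j, u_j>.
Coefficients: <v, e_1> = 4/sqrt(12), <v, e_2> = -22/sqrt(51), <v, e_3> = -8/sqrt(459).
Square and sum: Σ |<v, e_j>|^2 = 296/27.
Compute ||v||^2 = v·v = 11.
Deficit = 11 − 296/27 = 1/27 ≥ 0, confirming Bessel's inequality. (The deficit equals ||v − Σ <v,e_j> e_j||^2, the squared distance from v to span{e_j}.)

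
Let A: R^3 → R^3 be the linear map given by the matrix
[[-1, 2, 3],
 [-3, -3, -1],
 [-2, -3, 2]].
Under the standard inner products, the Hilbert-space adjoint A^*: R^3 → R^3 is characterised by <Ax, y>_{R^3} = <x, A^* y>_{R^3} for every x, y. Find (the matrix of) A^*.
A^* = A^T =
[[-1, -3, -2],
 [2, -3, -3],
 [3, -1, 2]]

For real matrices with standard dot products, the defining identity <Ax, y> = <x, A^* y> gives (Ax)^T y = x^T (A^*) y, i.e. x^T A^T y = x^T (A^*) y. Since this holds for all x, y, we must have A^* = A^T. Therefore
A^* =
[[-1, -3, -2],
 [2, -3, -3],
 [3, -1, 2]].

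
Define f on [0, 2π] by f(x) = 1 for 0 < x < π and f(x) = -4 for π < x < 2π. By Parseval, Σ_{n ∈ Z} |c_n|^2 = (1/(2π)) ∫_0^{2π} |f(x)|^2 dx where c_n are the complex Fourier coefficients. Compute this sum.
Σ |c_n|^2 = 17/2

Parseval equates the L^2 energy of f (normalised by 1/(2π)) with the ℓ^2 sum of its Fourier coefficients: (1/(2π)) ∫_0^{2π} |f|^2 = Σ |c_n|^2.
Compute the left side: (1/(2π)) [∫_0^π 1^2 dx + ∫_π^{2π} (-4)^2 dx] = (1/(2π)) · (1π + 16π) = (1 + 16)/2 = 17/2.
So Σ_{n ∈ Z} |c_n|^2 = 17/2.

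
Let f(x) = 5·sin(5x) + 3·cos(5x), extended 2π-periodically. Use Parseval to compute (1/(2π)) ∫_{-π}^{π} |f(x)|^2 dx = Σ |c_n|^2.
Σ |c_n|^2 = 17

Expand |f|^2 and use orthogonality of {sin(nx), cos(mx)} on [-π, π]:
  ∫_{-π}^{π} sin(nx)^2 dx = π, ∫ cos(mx)^2 dx = π, and cross terms integrate to 0.
So ∫_{-π}^{π} f(x)^2 dx = 5^2 · π + 3^2 · π = (25 + 9)π.
Divide by 2π: (25 + 9)/2 = 17.
By Parseval, this equals Σ |c_n|^2.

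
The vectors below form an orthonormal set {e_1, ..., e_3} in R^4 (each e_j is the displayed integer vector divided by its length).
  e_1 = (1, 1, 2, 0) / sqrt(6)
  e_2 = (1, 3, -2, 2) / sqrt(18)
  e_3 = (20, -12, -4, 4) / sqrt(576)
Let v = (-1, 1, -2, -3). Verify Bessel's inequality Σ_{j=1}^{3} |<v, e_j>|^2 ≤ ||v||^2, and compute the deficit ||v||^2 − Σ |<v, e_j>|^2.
Σ |<v, e_j>|^2 = 59/12; ||v||^2 = 15; deficit = 121/12

Write each e_j = u_j / sqrt(<u_j, u_j>) where u_j is the displayed integer vector. Then <v, e_j> = <v, u_j> / sqrt(<u_j, u_j>), so |<v, e_j>|^2 = <v, u_j>^2 / <u_j, u_j>.
Coefficients: <v, e_1> = -4/sqrt(6), <v, e_2> = 0/sqrt(18), <v, e_3> = -36/sqrt(576).
Square and sum: Σ |<v, e_j>|^2 = 59/12.
Compute ||v||^2 = v·v = 15.
Deficit = 15 − 59/12 = 121/12 ≥ 0, confirming Bessel's inequality. (The deficit equals ||v − Σ <v,e_j> e_j||^2, the squared distance from v to span{e_j}.)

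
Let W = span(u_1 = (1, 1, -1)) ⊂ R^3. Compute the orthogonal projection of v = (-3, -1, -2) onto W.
proj_W(v) = (-2/3, -2/3, 2/3)

Set up U = [u_1 | ... | u_1] ∈ R^(3×1). The projector onto W = col(U) is P = U (U^T U)^(-1) U^T.
Compute U^T U =
  [3],
and U^T v = (-2).
Solve U^T U · c = U^T v for the coefficients: c = (-2/3). The projection is proj_W(v) = U c.
Check: (v - proj_W(v)) · u_1 = 0  (should be 0).
Result: proj_W(v) = (-2/3, -2/3, 2/3).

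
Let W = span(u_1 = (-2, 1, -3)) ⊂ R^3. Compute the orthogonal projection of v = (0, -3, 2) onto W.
proj_W(v) = (9/7, -9/14, 27/14)

Set up U = [u_1 | ... | u_1] ∈ R^(3×1). The projector onto W = col(U) is P = U (U^T U)^(-1) U^T.
Compute U^T U =
  [14],
and U^T v = (-9).
Solve U^T U · c = U^T v for the coefficients: c = (-9/14). The projection is proj_W(v) = U c.
Check: (v - proj_W(v)) · u_1 = 0  (should be 0).
Result: proj_W(v) = (9/7, -9/14, 27/14).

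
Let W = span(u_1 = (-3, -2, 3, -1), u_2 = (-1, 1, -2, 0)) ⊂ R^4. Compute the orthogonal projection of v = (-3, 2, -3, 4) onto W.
proj_W(v) = (-234/113, 199/113, -405/113, -7/113)

Set up U = [u_1 | ... | u_2] ∈ R^(4×2). The projector onto W = col(U) is P = U (U^T U)^(-1) U^T.
Compute U^T U =
  [23, -5]
  [-5, 6],
and U^T v = (-8, 11).
Solve U^T U · c = U^T v for the coefficients: c = (7/113, 213/113). The projection is proj_W(v) = U c.
Check: (v - proj_W(v)) · u_1 = 0  (should be 0).
Check: (v - proj_W(v)) · u_2 = 0  (should be 0).
Result: proj_W(v) = (-234/113, 199/113, -405/113, -7/113).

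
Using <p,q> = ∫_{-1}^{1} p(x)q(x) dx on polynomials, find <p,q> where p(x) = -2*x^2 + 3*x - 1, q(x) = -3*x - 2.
<p,q> = 2/3

Expand the product: p(x)·q(x) = 6*x^3 - 5*x^2 - 3*x + 2.
∫_{-1}^{1} of each monomial x^k gives [2/(k+1) if k even, 0 if k odd]. Integrating term-by-term (or equivalently evaluating the antiderivative F(x) = 3*x^4/2 - 5*x^3/3 - 3*x^2/2 + 2*x at the endpoints):
  F(1) − F(−1) = 1/3 − (-1/3) = 2/3.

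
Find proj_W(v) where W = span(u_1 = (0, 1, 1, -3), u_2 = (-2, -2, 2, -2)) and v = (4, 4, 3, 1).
proj_W(v) = (78/35, 16/5, -44/35, -24/35)

Set up U = [u_1 | ... | u_2] ∈ R^(4×2). The projector onto W = col(U) is P = U (U^T U)^(-1) U^T.
Compute U^T U =
  [11, 6]
  [6, 16],
and U^T v = (4, -12).
Solve U^T U · c = U^T v for the coefficients: c = (34/35, -39/35). The projection is proj_W(v) = U c.
Check: (v - proj_W(v)) · u_1 = 0  (should be 0).
Check: (v - proj_W(v)) · u_2 = 0  (should be 0).
Result: proj_W(v) = (78/35, 16/5, -44/35, -24/35).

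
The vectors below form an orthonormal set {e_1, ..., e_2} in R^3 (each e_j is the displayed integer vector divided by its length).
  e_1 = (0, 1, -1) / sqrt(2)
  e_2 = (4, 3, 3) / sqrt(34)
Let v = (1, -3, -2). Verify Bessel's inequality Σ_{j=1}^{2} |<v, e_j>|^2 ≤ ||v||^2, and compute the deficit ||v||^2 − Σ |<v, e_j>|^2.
Σ |<v, e_j>|^2 = 69/17; ||v||^2 = 14; deficit = 169/17

Write each e_j = u_j / sqrt(<u_j, u_j>) where u_j is the displayed integer vector. Then <v, e_j> = <v, u_j> / sqrt(<u_j, u_j>), so |<v, e_j>|^2 = <v, u_j>^2 / <u_j, u_j>.
Coefficients: <v, e_1> = -1/sqrt(2), <v, e_2> = -11/sqrt(34).
Square and sum: Σ |<v, e_j>|^2 = 69/17.
Compute ||v||^2 = v·v = 14.
Deficit = 14 − 69/17 = 169/17 ≥ 0, confirming Bessel's inequality. (The deficit equals ||v − Σ <v,e_j> e_j||^2, the squared distance from v to span{e_j}.)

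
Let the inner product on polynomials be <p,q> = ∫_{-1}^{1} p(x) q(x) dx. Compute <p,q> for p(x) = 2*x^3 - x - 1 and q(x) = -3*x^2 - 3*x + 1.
<p,q> = -2/5

Expand the product: p(x)·q(x) = -6*x^5 - 6*x^4 + 5*x^3 + 6*x^2 + 2*x - 1.
∫_{-1}^{1} of each monomial x^k gives [2/(k+1) if k even, 0 if k odd]. Integrating term-by-term (or equivalently evaluating the antiderivative F(x) = -x^6 - 6*x^5/5 + 5*x^4/4 + 2*x^3 + x^2 - x at the endpoints):
  F(1) − F(−1) = 21/20 − (29/20) = -2/5.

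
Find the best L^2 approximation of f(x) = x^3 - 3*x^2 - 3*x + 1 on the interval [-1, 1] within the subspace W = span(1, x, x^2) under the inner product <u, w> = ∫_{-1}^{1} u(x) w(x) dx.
g(x) = -3*x^2 - 12*x/5 + 1

The best approximation g ∈ W is the orthogonal projection of f onto W. Writing g = a_0 + a_1 x + a_2 x^2, the coefficients solve the normal equations G · a = b where
  G_{ij} = <φ_i, φ_j> and b_i = <f, φ_i>, with φ_0 = 1, φ_1 = x, φ_2 = x^2.
G =
  [2, 0, 2/3]
  [0, 2/3, 0]
  [2/3, 0, 2/5],
b = (0, -8/5, -8/15).
Solving gives a_0 = 1, a_1 = -12/5, a_2 = -3, so
  g(x) = -3*x^2 - 12*x/5 + 1.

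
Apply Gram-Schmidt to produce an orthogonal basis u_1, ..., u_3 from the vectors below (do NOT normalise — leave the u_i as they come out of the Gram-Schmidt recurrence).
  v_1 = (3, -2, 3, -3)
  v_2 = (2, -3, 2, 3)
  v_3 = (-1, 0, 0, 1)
Orthogonal basis:
  u_1 = (3, -2, 3, -3)
  u_2 = (35/31, -75/31, 35/31, 120/31)
  u_3 = (-16/29, -3/29, 13/29, -1/29)

Apply the Gram-Schmidt recurrence
  u_1 = v_1
  u_i = v_i − Σ_{j<i} ((v_i · u_j) / (u_j · u_j)) · u_j.

Step by step this gives:
  u_1 = (3, -2, 3, -3)
  u_2 = (35/31, -75/31, 35/31, 120/31)
  u_3 = (-16/29, -3/29, 13/29, -1/29)

Orthogonality check:
  u_2 · u_1 = 0 (should be 0)
  u_3 · u_1 = 0 (should be 0)
  u_3 · u_2 = 0 (should be 0)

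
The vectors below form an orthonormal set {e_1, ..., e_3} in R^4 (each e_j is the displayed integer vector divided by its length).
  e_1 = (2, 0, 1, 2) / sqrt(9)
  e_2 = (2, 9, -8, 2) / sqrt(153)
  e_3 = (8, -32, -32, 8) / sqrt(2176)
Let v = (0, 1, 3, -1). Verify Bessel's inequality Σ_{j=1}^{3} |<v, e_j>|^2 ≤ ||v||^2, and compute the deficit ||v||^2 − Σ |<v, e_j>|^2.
Σ |<v, e_j>|^2 = 21/2; ||v||^2 = 11; deficit = 1/2

Write each e_j = u_j / sqrt(<u_j, u_j>) where u_j is the displayed integer vector. Then <v, e_j> = <v, u_j> / sqrt(<u_j, u_j>), so |<v, e_j>|^2 = <v, u_j>^2 / <u_j, u_j>.
Coefficients: <v, e_1> = 1/sqrt(9), <v, e_2> = -17/sqrt(153), <v, e_3> = -136/sqrt(2176).
Square and sum: Σ |<v, e_j>|^2 = 21/2.
Compute ||v||^2 = v·v = 11.
Deficit = 11 − 21/2 = 1/2 ≥ 0, confirming Bessel's inequality. (The deficit equals ||v − Σ <v,e_j> e_j||^2, the squared distance from v to span{e_j}.)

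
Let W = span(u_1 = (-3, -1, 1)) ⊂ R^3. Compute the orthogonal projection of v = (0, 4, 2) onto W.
proj_W(v) = (6/11, 2/11, -2/11)

Set up U = [u_1 | ... | u_1] ∈ R^(3×1). The projector onto W = col(U) is P = U (U^T U)^(-1) U^T.
Compute U^T U =
  [11],
and U^T v = (-2).
Solve U^T U · c = U^T v for the coefficients: c = (-2/11). The projection is proj_W(v) = U c.
Check: (v - proj_W(v)) · u_1 = 0  (should be 0).
Result: proj_W(v) = (6/11, 2/11, -2/11).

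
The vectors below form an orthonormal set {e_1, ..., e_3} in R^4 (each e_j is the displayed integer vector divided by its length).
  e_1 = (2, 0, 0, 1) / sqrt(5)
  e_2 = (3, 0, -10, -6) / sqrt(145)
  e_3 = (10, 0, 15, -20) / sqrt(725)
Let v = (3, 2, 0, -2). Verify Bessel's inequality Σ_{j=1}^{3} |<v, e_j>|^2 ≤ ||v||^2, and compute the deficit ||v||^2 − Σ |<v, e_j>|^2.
Σ |<v, e_j>|^2 = 13; ||v||^2 = 17; deficit = 4

Write each e_j = u_j / sqrt(<u_j, u_j>) where u_j is the displayed integer vector. Then <v, e_j> = <v, u_j> / sqrt(<u_j, u_j>), so |<v, e_j>|^2 = <v, u_j>^2 / <u_j, u_j>.
Coefficients: <v, e_1> = 4/sqrt(5), <v, e_2> = 21/sqrt(145), <v, e_3> = 70/sqrt(725).
Square and sum: Σ |<v, e_j>|^2 = 13.
Compute ||v||^2 = v·v = 17.
Deficit = 17 − 13 = 4 ≥ 0, confirming Bessel's inequality. (The deficit equals ||v − Σ <v,e_j> e_j||^2, the squared distance from v to span{e_j}.)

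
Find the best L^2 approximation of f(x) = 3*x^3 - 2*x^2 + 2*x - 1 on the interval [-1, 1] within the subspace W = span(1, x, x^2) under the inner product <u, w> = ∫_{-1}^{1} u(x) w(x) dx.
g(x) = -2*x^2 + 19*x/5 - 1

The best approximation g ∈ W is the orthogonal projection of f onto W. Writing g = a_0 + a_1 x + a_2 x^2, the coefficients solve the normal equations G · a = b where
  G_{ij} = <φ_i, φ_j> and b_i = <f, φ_i>, with φ_0 = 1, φ_1 = x, φ_2 = x^2.
G =
  [2, 0, 2/3]
  [0, 2/3, 0]
  [2/3, 0, 2/5],
b = (-10/3, 38/15, -22/15).
Solving gives a_0 = -1, a_1 = 19/5, a_2 = -2, so
  g(x) = -2*x^2 + 19*x/5 - 1.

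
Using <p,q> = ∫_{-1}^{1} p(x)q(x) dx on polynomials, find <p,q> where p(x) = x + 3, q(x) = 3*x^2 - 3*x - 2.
<p,q> = -8

Expand the product: p(x)·q(x) = 3*x^3 + 6*x^2 - 11*x - 6.
∫_{-1}^{1} of each monomial x^k gives [2/(k+1) if k even, 0 if k odd]. Integrating term-by-term (or equivalently evaluating the antiderivative F(x) = 3*x^4/4 + 2*x^3 - 11*x^2/2 - 6*x at the endpoints):
  F(1) − F(−1) = -35/4 − (-3/4) = -8.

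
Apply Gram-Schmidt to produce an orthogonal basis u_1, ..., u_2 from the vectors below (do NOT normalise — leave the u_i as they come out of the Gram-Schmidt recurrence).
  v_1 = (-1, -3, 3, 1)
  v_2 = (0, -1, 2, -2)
Orthogonal basis:
  u_1 = (-1, -3, 3, 1)
  u_2 = (7/20, 1/20, 19/20, -47/20)

Apply the Gram-Schmidt recurrence
  u_1 = v_1
  u_i = v_i − Σ_{j<i} ((v_i · u_j) / (u_j · u_j)) · u_j.

Step by step this gives:
  u_1 = (-1, -3, 3, 1)
  u_2 = (7/20, 1/20, 19/20, -47/20)

Orthogonality check:
  u_2 · u_1 = 0 (should be 0)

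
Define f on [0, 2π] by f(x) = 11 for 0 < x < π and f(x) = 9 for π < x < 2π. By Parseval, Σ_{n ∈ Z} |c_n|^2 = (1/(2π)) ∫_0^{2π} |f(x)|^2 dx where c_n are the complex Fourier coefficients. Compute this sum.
Σ |c_n|^2 = 101

Parseval equates the L^2 energy of f (normalised by 1/(2π)) with the ℓ^2 sum of its Fourier coefficients: (1/(2π)) ∫_0^{2π} |f|^2 = Σ |c_n|^2.
Compute the left side: (1/(2π)) [∫_0^π 11^2 dx + ∫_π^{2π} 9^2 dx] = (1/(2π)) · (121π + 81π) = (121 + 81)/2 = 101.
So Σ_{n ∈ Z} |c_n|^2 = 101.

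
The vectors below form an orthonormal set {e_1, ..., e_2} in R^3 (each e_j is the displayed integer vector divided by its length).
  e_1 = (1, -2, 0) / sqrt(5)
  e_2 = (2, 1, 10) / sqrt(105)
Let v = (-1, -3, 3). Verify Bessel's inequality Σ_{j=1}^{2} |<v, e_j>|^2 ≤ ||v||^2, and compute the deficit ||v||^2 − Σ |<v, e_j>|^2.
Σ |<v, e_j>|^2 = 230/21; ||v||^2 = 19; deficit = 169/21

Write each e_j = u_j / sqrt(<u_j, u_j>) where u_j is the displayed integer vector. Then <v, e_j> = <v, u_j> / sqrt(<u_j, u_j>), so |<v, e_j>|^2 = <v, u_j>^2 / <u_j, u_j>.
Coefficients: <v, e_1> = 5/sqrt(5), <v, e_2> = 25/sqrt(105).
Square and sum: Σ |<v, e_j>|^2 = 230/21.
Compute ||v||^2 = v·v = 19.
Deficit = 19 − 230/21 = 169/21 ≥ 0, confirming Bessel's inequality. (The deficit equals ||v − Σ <v,e_j> e_j||^2, the squared distance from v to span{e_j}.)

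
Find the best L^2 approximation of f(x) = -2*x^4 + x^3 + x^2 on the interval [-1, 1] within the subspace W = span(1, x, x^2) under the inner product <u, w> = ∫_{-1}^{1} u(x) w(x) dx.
g(x) = -5*x^2/7 + 3*x/5 + 6/35

The best approximation g ∈ W is the orthogonal projection of f onto W. Writing g = a_0 + a_1 x + a_2 x^2, the coefficients solve the normal equations G · a = b where
  G_{ij} = <φ_i, φ_j> and b_i = <f, φ_i>, with φ_0 = 1, φ_1 = x, φ_2 = x^2.
G =
  [2, 0, 2/3]
  [0, 2/3, 0]
  [2/3, 0, 2/5],
b = (-2/15, 2/5, -6/35).
Solving gives a_0 = 6/35, a_1 = 3/5, a_2 = -5/7, so
  g(x) = -5*x^2/7 + 3*x/5 + 6/35.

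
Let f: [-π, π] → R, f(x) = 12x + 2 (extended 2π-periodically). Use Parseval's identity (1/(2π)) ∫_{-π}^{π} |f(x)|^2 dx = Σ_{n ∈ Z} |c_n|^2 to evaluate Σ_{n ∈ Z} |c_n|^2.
Σ |c_n|^2 = 48π^2 + 4

Expand and integrate term by term over [-π, π]:
  ∫ (12x)^2 dx = 144·(2π^3/3); ∫ 2·12·(2)·x dx = 0 (odd integrand); ∫ 2^2 dx = 4·2π.
So (1/(2π)) ∫_{-π}^{π} (12x + 2)^2 dx = 144π^2/3 + 4 = 48π^2 + 4.
Parseval ⇒ Σ |c_n|^2 = 48π^2 + 4.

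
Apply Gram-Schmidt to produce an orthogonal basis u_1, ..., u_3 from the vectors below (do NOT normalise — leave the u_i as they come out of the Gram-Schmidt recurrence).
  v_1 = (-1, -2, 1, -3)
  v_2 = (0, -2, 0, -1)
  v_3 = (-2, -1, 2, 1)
Orthogonal basis:
  u_1 = (-1, -2, 1, -3)
  u_2 = (7/15, -16/15, -7/15, 2/5)
  u_3 = (-22/13, -11/13, 22/13, 22/13)

Apply the Gram-Schmidt recurrence
  u_1 = v_1
  u_i = v_i − Σ_{j<i} ((v_i · u_j) / (u_j · u_j)) · u_j.

Step by step this gives:
  u_1 = (-1, -2, 1, -3)
  u_2 = (7/15, -16/15, -7/15, 2/5)
  u_3 = (-22/13, -11/13, 22/13, 22/13)

Orthogonality check:
  u_2 · u_1 = 0 (should be 0)
  u_3 · u_1 = 0 (should be 0)
  u_3 · u_2 = 0 (should be 0)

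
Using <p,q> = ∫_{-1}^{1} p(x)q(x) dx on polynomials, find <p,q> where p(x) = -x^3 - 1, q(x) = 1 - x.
<p,q> = -8/5

Expand the product: p(x)·q(x) = x^4 - x^3 + x - 1.
∫_{-1}^{1} of each monomial x^k gives [2/(k+1) if k even, 0 if k odd]. Integrating term-by-term (or equivalently evaluating the antiderivative F(x) = x^5/5 - x^4/4 + x^2/2 - x at the endpoints):
  F(1) − F(−1) = -11/20 − (21/20) = -8/5.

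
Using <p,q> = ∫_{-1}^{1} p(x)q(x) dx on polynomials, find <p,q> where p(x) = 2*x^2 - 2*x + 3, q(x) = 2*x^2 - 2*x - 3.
<p,q> = -206/15

Expand the product: p(x)·q(x) = 4*x^4 - 8*x^3 + 4*x^2 - 9.
∫_{-1}^{1} of each monomial x^k gives [2/(k+1) if k even, 0 if k odd]. Integrating term-by-term (or equivalently evaluating the antiderivative F(x) = 4*x^5/5 - 2*x^4 + 4*x^3/3 - 9*x at the endpoints):
  F(1) − F(−1) = -133/15 − (73/15) = -206/15.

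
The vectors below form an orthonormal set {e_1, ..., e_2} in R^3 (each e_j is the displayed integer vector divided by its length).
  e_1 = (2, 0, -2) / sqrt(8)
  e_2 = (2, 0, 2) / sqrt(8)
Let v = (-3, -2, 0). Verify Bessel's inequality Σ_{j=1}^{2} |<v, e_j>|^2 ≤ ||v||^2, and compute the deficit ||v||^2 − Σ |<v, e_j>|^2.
Σ |<v, e_j>|^2 = 9; ||v||^2 = 13; deficit = 4

Write each e_j = u_j / sqrt(<u_j, u_j>) where u_j is the displayed integer vector. Then <v, e_j> = <v, u_j> / sqrt(<u_j, u_j>), so |<v, e_j>|^2 = <v, u_j>^2 / <u_j, u_j>.
Coefficients: <v, e_1> = -6/sqrt(8), <v, e_2> = -6/sqrt(8).
Square and sum: Σ |<v, e_j>|^2 = 9.
Compute ||v||^2 = v·v = 13.
Deficit = 13 − 9 = 4 ≥ 0, confirming Bessel's inequality. (The deficit equals ||v − Σ <v,e_j> e_j||^2, the squared distance from v to span{e_j}.)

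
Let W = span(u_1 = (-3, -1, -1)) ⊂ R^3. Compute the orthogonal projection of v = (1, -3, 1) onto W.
proj_W(v) = (3/11, 1/11, 1/11)

Set up U = [u_1 | ... | u_1] ∈ R^(3×1). The projector onto W = col(U) is P = U (U^T U)^(-1) U^T.
Compute U^T U =
  [11],
and U^T v = (-1).
Solve U^T U · c = U^T v for the coefficients: c = (-1/11). The projection is proj_W(v) = U c.
Check: (v - proj_W(v)) · u_1 = 0  (should be 0).
Result: proj_W(v) = (3/11, 1/11, 1/11).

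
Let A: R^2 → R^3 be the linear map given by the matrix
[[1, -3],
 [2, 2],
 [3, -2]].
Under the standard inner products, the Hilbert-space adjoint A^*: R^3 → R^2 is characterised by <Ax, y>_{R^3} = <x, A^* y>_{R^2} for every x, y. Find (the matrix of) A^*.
A^* = A^T =
[[1, 2, 3],
 [-3, 2, -2]]

For real matrices with standard dot products, the defining identity <Ax, y> = <x, A^* y> gives (Ax)^T y = x^T (A^*) y, i.e. x^T A^T y = x^T (A^*) y. Since this holds for all x, y, we must have A^* = A^T. Therefore
A^* =
[[1, 2, 3],
 [-3, 2, -2]].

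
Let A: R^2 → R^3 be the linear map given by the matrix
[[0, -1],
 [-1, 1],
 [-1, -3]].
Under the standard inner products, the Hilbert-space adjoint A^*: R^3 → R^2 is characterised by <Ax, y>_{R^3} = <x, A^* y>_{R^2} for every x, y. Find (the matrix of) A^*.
A^* = A^T =
[[0, -1, -1],
 [-1, 1, -3]]

For real matrices with standard dot products, the defining identity <Ax, y> = <x, A^* y> gives (Ax)^T y = x^T (A^*) y, i.e. x^T A^T y = x^T (A^*) y. Since this holds for all x, y, we must have A^* = A^T. Therefore
A^* =
[[0, -1, -1],
 [-1, 1, -3]].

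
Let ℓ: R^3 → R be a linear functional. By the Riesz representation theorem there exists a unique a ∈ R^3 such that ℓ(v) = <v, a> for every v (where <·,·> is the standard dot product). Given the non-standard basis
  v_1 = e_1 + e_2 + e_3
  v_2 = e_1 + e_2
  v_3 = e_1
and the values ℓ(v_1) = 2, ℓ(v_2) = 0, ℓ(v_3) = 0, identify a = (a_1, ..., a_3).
a = (0, 0, 2)

Write a = (a_1, ..., a_3) in the standard basis. For each basis vector v_i, ℓ(v_i) = <v_i, a> is a linear equation in the a_j's. Collect the n equations into a matrix system V a = ℓ, where row i of V is v_i (expressed in the standard basis). Since V is invertible (lower-triangular with 1s on the diagonal, up to permutation), solve by back-substitution:
  V =
[[1, 1, 1],
 [1, 1, 0],
 [1, 0, 0]]
  V a = (2, 0, 0)
Solving gives a = (0, 0, 2).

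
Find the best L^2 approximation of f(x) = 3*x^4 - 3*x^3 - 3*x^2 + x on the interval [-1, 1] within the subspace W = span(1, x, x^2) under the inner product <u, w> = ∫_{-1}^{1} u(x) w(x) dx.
g(x) = -3*x^2/7 - 4*x/5 - 9/35

The best approximation g ∈ W is the orthogonal projection of f onto W. Writing g = a_0 + a_1 x + a_2 x^2, the coefficients solve the normal equations G · a = b where
  G_{ij} = <φ_i, φ_j> and b_i = <f, φ_i>, with φ_0 = 1, φ_1 = x, φ_2 = x^2.
G =
  [2, 0, 2/3]
  [0, 2/3, 0]
  [2/3, 0, 2/5],
b = (-4/5, -8/15, -12/35).
Solving gives a_0 = -9/35, a_1 = -4/5, a_2 = -3/7, so
  g(x) = -3*x^2/7 - 4*x/5 - 9/35.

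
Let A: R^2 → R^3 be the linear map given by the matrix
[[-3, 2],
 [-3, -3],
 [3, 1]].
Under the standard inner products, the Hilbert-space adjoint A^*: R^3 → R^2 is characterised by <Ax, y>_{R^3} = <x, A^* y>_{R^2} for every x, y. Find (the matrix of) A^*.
A^* = A^T =
[[-3, -3, 3],
 [2, -3, 1]]

For real matrices with standard dot products, the defining identity <Ax, y> = <x, A^* y> gives (Ax)^T y = x^T (A^*) y, i.e. x^T A^T y = x^T (A^*) y. Since this holds for all x, y, we must have A^* = A^T. Therefore
A^* =
[[-3, -3, 3],
 [2, -3, 1]].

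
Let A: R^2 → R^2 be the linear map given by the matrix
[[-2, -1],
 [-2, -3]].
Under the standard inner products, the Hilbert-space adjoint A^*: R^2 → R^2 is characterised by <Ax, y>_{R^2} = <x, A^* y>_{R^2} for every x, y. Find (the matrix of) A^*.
A^* = A^T =
[[-2, -2],
 [-1, -3]]

For real matrices with standard dot products, the defining identity <Ax, y> = <x, A^* y> gives (Ax)^T y = x^T (A^*) y, i.e. x^T A^T y = x^T (A^*) y. Since this holds for all x, y, we must have A^* = A^T. Therefore
A^* =
[[-2, -2],
 [-1, -3]].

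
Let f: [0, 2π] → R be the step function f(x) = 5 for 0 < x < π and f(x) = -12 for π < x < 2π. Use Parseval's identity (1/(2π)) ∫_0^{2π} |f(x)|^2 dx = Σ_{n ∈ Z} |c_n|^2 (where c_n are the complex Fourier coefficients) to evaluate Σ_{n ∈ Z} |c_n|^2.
Σ |c_n|^2 = 169/2

Parseval equates the L^2 energy of f (normalised by 1/(2π)) with the ℓ^2 sum of its Fourier coefficients: (1/(2π)) ∫_0^{2π} |f|^2 = Σ |c_n|^2.
Compute the left side: (1/(2π)) [∫_0^π 5^2 dx + ∫_π^{2π} (-12)^2 dx] = (1/(2π)) · (25π + 144π) = (25 + 144)/2 = 169/2.
So Σ_{n ∈ Z} |c_n|^2 = 169/2.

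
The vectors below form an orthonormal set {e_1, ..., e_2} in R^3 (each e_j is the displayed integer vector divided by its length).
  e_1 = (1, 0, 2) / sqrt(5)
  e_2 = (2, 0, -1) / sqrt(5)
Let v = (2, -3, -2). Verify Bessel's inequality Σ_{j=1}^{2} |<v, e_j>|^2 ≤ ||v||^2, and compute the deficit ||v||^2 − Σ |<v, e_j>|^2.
Σ |<v, e_j>|^2 = 8; ||v||^2 = 17; deficit = 9

Write each e_j = u_j / sqrt(<u_j, u_j>) where u_j is the displayed integer vector. Then <v, e_j> = <v, u_j> / sqrt(<u_j, u_j>), so |<v, e_j>|^2 = <v, u_j>^2 / <u_j, u_j>.
Coefficients: <v, e_1> = -2/sqrt(5), <v, e_2> = 6/sqrt(5).
Square and sum: Σ |<v, e_j>|^2 = 8.
Compute ||v||^2 = v·v = 17.
Deficit = 17 − 8 = 9 ≥ 0, confirming Bessel's inequality. (The deficit equals ||v − Σ <v,e_j> e_j||^2, the squared distance from v to span{e_j}.)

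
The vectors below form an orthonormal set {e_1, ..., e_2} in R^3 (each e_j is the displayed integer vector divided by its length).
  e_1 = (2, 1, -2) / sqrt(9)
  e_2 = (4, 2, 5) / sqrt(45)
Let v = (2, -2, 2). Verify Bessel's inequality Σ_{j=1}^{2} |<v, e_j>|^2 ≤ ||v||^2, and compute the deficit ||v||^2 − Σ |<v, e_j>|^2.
Σ |<v, e_j>|^2 = 24/5; ||v||^2 = 12; deficit = 36/5

Write each e_j = u_j / sqrt(<u_j, u_j>) where u_j is the displayed integer vector. Then <v, e_j> = <v, u_j> / sqrt(<u_j, u_j>), so |<v, e_j>|^2 = <v, u_j>^2 / <u_j, u_j>.
Coefficients: <v, e_1> = -2/sqrt(9), <v, e_2> = 14/sqrt(45).
Square and sum: Σ |<v, e_j>|^2 = 24/5.
Compute ||v||^2 = v·v = 12.
Deficit = 12 − 24/5 = 36/5 ≥ 0, confirming Bessel's inequality. (The deficit equals ||v − Σ <v,e_j> e_j||^2, the squared distance from v to span{e_j}.)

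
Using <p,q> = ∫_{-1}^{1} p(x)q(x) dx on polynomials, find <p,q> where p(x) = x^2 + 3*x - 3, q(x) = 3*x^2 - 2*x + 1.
<p,q> = -212/15

Expand the product: p(x)·q(x) = 3*x^4 + 7*x^3 - 14*x^2 + 9*x - 3.
∫_{-1}^{1} of each monomial x^k gives [2/(k+1) if k even, 0 if k odd]. Integrating term-by-term (or equivalently evaluating the antiderivative F(x) = 3*x^5/5 + 7*x^4/4 - 14*x^3/3 + 9*x^2/2 - 3*x at the endpoints):
  F(1) − F(−1) = -49/60 − (799/60) = -212/15.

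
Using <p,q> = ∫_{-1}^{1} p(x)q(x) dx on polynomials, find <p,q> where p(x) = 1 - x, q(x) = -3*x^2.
<p,q> = -2

Expand the product: p(x)·q(x) = 3*x^3 - 3*x^2.
∫_{-1}^{1} of each monomial x^k gives [2/(k+1) if k even, 0 if k odd]. Integrating term-by-term (or equivalently evaluating the antiderivative F(x) = 3*x^4/4 - x^3 at the endpoints):
  F(1) − F(−1) = -1/4 − (7/4) = -2.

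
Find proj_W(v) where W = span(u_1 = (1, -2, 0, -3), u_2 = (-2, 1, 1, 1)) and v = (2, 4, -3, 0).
proj_W(v) = (15/7, 6/7, -12/7, 15/7)

Set up U = [u_1 | ... | u_2] ∈ R^(4×2). The projector onto W = col(U) is P = U (U^T U)^(-1) U^T.
Compute U^T U =
  [14, -7]
  [-7, 7],
and U^T v = (-6, -3).
Solve U^T U · c = U^T v for the coefficients: c = (-9/7, -12/7). The projection is proj_W(v) = U c.
Check: (v - proj_W(v)) · u_1 = 0  (should be 0).
Check: (v - proj_W(v)) · u_2 = 0  (should be 0).
Result: proj_W(v) = (15/7, 6/7, -12/7, 15/7).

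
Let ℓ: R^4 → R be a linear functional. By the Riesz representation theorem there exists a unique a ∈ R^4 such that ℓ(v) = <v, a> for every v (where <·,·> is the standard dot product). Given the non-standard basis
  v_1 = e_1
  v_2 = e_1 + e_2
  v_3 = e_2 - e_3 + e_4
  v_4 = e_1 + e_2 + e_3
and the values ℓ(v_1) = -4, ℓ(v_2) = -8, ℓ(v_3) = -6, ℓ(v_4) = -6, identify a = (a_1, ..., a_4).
a = (-4, -4, 2, 0)

Write a = (a_1, ..., a_4) in the standard basis. For each basis vector v_i, ℓ(v_i) = <v_i, a> is a linear equation in the a_j's. Collect the n equations into a matrix system V a = ℓ, where row i of V is v_i (expressed in the standard basis). Since V is invertible (lower-triangular with 1s on the diagonal, up to permutation), solve by back-substitution:
  V =
[[1, 0, 0, 0],
 [1, 1, 0, 0],
 [0, 1, -1, 1],
 [1, 1, 1, 0]]
  V a = (-4, -8, -6, -6)
Solving gives a = (-4, -4, 2, 0).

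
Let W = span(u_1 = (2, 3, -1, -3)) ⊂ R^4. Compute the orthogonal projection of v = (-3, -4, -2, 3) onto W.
proj_W(v) = (-50/23, -75/23, 25/23, 75/23)

Set up U = [u_1 | ... | u_1] ∈ R^(4×1). The projector onto W = col(U) is P = U (U^T U)^(-1) U^T.
Compute U^T U =
  [23],
and U^T v = (-25).
Solve U^T U · c = U^T v for the coefficients: c = (-25/23). The projection is proj_W(v) = U c.
Check: (v - proj_W(v)) · u_1 = 0  (should be 0).
Result: proj_W(v) = (-50/23, -75/23, 25/23, 75/23).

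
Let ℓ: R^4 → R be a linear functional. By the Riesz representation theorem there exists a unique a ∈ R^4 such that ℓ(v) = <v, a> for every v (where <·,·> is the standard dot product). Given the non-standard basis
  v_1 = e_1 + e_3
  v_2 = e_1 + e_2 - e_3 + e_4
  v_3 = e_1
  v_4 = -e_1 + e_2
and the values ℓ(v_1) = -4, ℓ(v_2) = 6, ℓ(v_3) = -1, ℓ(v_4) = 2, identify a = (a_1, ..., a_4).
a = (-1, 1, -3, 3)

Write a = (a_1, ..., a_4) in the standard basis. For each basis vector v_i, ℓ(v_i) = <v_i, a> is a linear equation in the a_j's. Collect the n equations into a matrix system V a = ℓ, where row i of V is v_i (expressed in the standard basis). Since V is invertible (lower-triangular with 1s on the diagonal, up to permutation), solve by back-substitution:
  V =
[[1, 0, 1, 0],
 [1, 1, -1, 1],
 [1, 0, 0, 0],
 [-1, 1, 0, 0]]
  V a = (-4, 6, -1, 2)
Solving gives a = (-1, 1, -3, 3).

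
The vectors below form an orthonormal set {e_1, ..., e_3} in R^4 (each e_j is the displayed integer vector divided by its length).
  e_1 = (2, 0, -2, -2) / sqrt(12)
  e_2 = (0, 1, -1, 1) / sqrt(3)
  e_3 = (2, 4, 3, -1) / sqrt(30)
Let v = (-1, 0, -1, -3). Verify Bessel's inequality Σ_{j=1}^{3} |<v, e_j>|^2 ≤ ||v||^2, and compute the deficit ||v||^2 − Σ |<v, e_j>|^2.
Σ |<v, e_j>|^2 = 67/15; ||v||^2 = 11; deficit = 98/15

Write each e_j = u_j / sqrt(<u_j, u_j>) where u_j is the displayed integer vector. Then <v, e_j> = <v, u_j> / sqrt(<u_j, u_j>), so |<v, e_j>|^2 = <v, u_j>^2 / <u_j, u_j>.
Coefficients: <v, e_1> = 6/sqrt(12), <v, e_2> = -2/sqrt(3), <v, e_3> = -2/sqrt(30).
Square and sum: Σ |<v, e_j>|^2 = 67/15.
Compute ||v||^2 = v·v = 11.
Deficit = 11 − 67/15 = 98/15 ≥ 0, confirming Bessel's inequality. (The deficit equals ||v − Σ <v,e_j> e_j||^2, the squared distance from v to span{e_j}.)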